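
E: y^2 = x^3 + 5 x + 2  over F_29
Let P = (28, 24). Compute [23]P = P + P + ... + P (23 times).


k = 23 = 10111_2 (binary, LSB first: 11101)
Double-and-add from P = (28, 24):
  bit 0 = 1: acc = O + (28, 24) = (28, 24)
  bit 1 = 1: acc = (28, 24) + (27, 10) = (25, 18)
  bit 2 = 1: acc = (25, 18) + (9, 14) = (15, 28)
  bit 3 = 0: acc unchanged = (15, 28)
  bit 4 = 1: acc = (15, 28) + (4, 12) = (9, 15)

23P = (9, 15)


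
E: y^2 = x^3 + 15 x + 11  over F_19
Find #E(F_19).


For each x in F_19, count y with y^2 = x^3 + 15 x + 11 mod 19:
  x = 0: RHS = 11, y in [7, 12]  -> 2 point(s)
  x = 2: RHS = 11, y in [7, 12]  -> 2 point(s)
  x = 3: RHS = 7, y in [8, 11]  -> 2 point(s)
  x = 8: RHS = 16, y in [4, 15]  -> 2 point(s)
  x = 9: RHS = 1, y in [1, 18]  -> 2 point(s)
  x = 11: RHS = 6, y in [5, 14]  -> 2 point(s)
  x = 12: RHS = 0, y in [0]  -> 1 point(s)
  x = 13: RHS = 9, y in [3, 16]  -> 2 point(s)
  x = 14: RHS = 1, y in [1, 18]  -> 2 point(s)
  x = 15: RHS = 1, y in [1, 18]  -> 2 point(s)
  x = 17: RHS = 11, y in [7, 12]  -> 2 point(s)
Affine points: 21. Add the point at infinity: total = 22.

#E(F_19) = 22


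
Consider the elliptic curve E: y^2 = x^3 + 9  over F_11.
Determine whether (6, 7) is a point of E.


Check whether y^2 = x^3 + 0 x + 9 (mod 11) for (x, y) = (6, 7).
LHS: y^2 = 7^2 mod 11 = 5
RHS: x^3 + 0 x + 9 = 6^3 + 0*6 + 9 mod 11 = 5
LHS = RHS

Yes, on the curve


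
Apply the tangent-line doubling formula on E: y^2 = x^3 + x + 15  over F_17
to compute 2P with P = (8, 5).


Doubling: s = (3 x1^2 + a) / (2 y1)
s = (3*8^2 + 1) / (2*5) mod 17 = 4
x3 = s^2 - 2 x1 mod 17 = 4^2 - 2*8 = 0
y3 = s (x1 - x3) - y1 mod 17 = 4 * (8 - 0) - 5 = 10

2P = (0, 10)


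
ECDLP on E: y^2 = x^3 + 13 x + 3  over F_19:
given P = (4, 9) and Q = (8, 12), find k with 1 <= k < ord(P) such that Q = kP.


Enumerate multiples of P until we hit Q = (8, 12):
  1P = (4, 9)
  2P = (8, 7)
  3P = (12, 14)
  4P = (12, 5)
  5P = (8, 12)
Match found at i = 5.

k = 5


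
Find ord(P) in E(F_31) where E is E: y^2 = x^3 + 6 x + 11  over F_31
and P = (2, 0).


Compute successive multiples of P until we hit O:
  1P = (2, 0)
  2P = O

ord(P) = 2


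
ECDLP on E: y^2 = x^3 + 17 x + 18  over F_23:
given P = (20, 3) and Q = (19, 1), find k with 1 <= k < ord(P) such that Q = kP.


Enumerate multiples of P until we hit Q = (19, 1):
  1P = (20, 3)
  2P = (1, 6)
  3P = (4, 9)
  4P = (11, 8)
  5P = (19, 22)
  6P = (0, 8)
  7P = (16, 19)
  8P = (3, 21)
  9P = (9, 7)
  10P = (12, 15)
  11P = (22, 0)
  12P = (12, 8)
  13P = (9, 16)
  14P = (3, 2)
  15P = (16, 4)
  16P = (0, 15)
  17P = (19, 1)
Match found at i = 17.

k = 17


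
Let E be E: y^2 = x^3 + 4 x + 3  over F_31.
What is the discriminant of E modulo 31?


4 a^3 + 27 b^2 = 4*4^3 + 27*3^2 = 256 + 243 = 499
Delta = -16 * (499) = -7984
Delta mod 31 = 14

Delta = 14 (mod 31)


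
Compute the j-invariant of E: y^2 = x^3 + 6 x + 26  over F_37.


Delta = -16(4 a^3 + 27 b^2) mod 37 = 23
-1728 * (4 a)^3 = -1728 * (4*6)^3 mod 37 = 31
j = 31 * 23^(-1) mod 37 = 11

j = 11 (mod 37)


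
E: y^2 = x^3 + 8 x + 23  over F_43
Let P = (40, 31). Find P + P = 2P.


Doubling: s = (3 x1^2 + a) / (2 y1)
s = (3*40^2 + 8) / (2*31) mod 43 = 29
x3 = s^2 - 2 x1 mod 43 = 29^2 - 2*40 = 30
y3 = s (x1 - x3) - y1 mod 43 = 29 * (40 - 30) - 31 = 1

2P = (30, 1)


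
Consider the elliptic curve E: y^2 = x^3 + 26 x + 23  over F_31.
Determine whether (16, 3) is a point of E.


Check whether y^2 = x^3 + 26 x + 23 (mod 31) for (x, y) = (16, 3).
LHS: y^2 = 3^2 mod 31 = 9
RHS: x^3 + 26 x + 23 = 16^3 + 26*16 + 23 mod 31 = 9
LHS = RHS

Yes, on the curve


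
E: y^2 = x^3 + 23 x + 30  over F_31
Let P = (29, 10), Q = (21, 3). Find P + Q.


P != Q, so use the chord formula.
s = (y2 - y1) / (x2 - x1) = (24) / (23) mod 31 = 28
x3 = s^2 - x1 - x2 mod 31 = 28^2 - 29 - 21 = 21
y3 = s (x1 - x3) - y1 mod 31 = 28 * (29 - 21) - 10 = 28

P + Q = (21, 28)


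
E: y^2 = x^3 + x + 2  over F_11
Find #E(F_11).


For each x in F_11, count y with y^2 = x^3 + 1 x + 2 mod 11:
  x = 1: RHS = 4, y in [2, 9]  -> 2 point(s)
  x = 2: RHS = 1, y in [1, 10]  -> 2 point(s)
  x = 4: RHS = 4, y in [2, 9]  -> 2 point(s)
  x = 5: RHS = 0, y in [0]  -> 1 point(s)
  x = 6: RHS = 4, y in [2, 9]  -> 2 point(s)
  x = 7: RHS = 0, y in [0]  -> 1 point(s)
  x = 8: RHS = 5, y in [4, 7]  -> 2 point(s)
  x = 9: RHS = 3, y in [5, 6]  -> 2 point(s)
  x = 10: RHS = 0, y in [0]  -> 1 point(s)
Affine points: 15. Add the point at infinity: total = 16.

#E(F_11) = 16


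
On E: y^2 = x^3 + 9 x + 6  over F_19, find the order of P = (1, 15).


Compute successive multiples of P until we hit O:
  1P = (1, 15)
  2P = (5, 10)
  3P = (11, 7)
  4P = (16, 16)
  5P = (8, 1)
  6P = (14, 11)
  7P = (15, 1)
  8P = (4, 7)
  ... (continuing to 19P)
  19P = O

ord(P) = 19


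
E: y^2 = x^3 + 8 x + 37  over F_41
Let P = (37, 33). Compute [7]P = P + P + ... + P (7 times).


k = 7 = 111_2 (binary, LSB first: 111)
Double-and-add from P = (37, 33):
  bit 0 = 1: acc = O + (37, 33) = (37, 33)
  bit 1 = 1: acc = (37, 33) + (10, 16) = (12, 4)
  bit 2 = 1: acc = (12, 4) + (31, 33) = (21, 6)

7P = (21, 6)


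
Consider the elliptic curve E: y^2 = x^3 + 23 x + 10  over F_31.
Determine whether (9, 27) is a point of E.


Check whether y^2 = x^3 + 23 x + 10 (mod 31) for (x, y) = (9, 27).
LHS: y^2 = 27^2 mod 31 = 16
RHS: x^3 + 23 x + 10 = 9^3 + 23*9 + 10 mod 31 = 16
LHS = RHS

Yes, on the curve


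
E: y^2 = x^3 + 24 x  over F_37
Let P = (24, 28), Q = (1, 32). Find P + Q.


P != Q, so use the chord formula.
s = (y2 - y1) / (x2 - x1) = (4) / (14) mod 37 = 32
x3 = s^2 - x1 - x2 mod 37 = 32^2 - 24 - 1 = 0
y3 = s (x1 - x3) - y1 mod 37 = 32 * (24 - 0) - 28 = 0

P + Q = (0, 0)


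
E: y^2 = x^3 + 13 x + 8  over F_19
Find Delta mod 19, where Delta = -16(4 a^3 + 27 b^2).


4 a^3 + 27 b^2 = 4*13^3 + 27*8^2 = 8788 + 1728 = 10516
Delta = -16 * (10516) = -168256
Delta mod 19 = 8

Delta = 8 (mod 19)


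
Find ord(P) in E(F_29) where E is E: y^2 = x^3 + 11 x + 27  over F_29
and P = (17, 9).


Compute successive multiples of P until we hit O:
  1P = (17, 9)
  2P = (2, 17)
  3P = (5, 2)
  4P = (16, 23)
  5P = (18, 5)
  6P = (10, 21)
  7P = (15, 0)
  8P = (10, 8)
  ... (continuing to 14P)
  14P = O

ord(P) = 14


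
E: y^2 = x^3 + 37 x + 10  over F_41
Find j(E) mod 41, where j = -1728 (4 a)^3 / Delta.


Delta = -16(4 a^3 + 27 b^2) mod 41 = 10
-1728 * (4 a)^3 = -1728 * (4*37)^3 mod 41 = 17
j = 17 * 10^(-1) mod 41 = 14

j = 14 (mod 41)


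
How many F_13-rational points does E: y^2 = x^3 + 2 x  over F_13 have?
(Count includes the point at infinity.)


For each x in F_13, count y with y^2 = x^3 + 2 x + 0 mod 13:
  x = 0: RHS = 0, y in [0]  -> 1 point(s)
  x = 1: RHS = 3, y in [4, 9]  -> 2 point(s)
  x = 2: RHS = 12, y in [5, 8]  -> 2 point(s)
  x = 11: RHS = 1, y in [1, 12]  -> 2 point(s)
  x = 12: RHS = 10, y in [6, 7]  -> 2 point(s)
Affine points: 9. Add the point at infinity: total = 10.

#E(F_13) = 10


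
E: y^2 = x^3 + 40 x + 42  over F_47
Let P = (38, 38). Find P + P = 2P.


Doubling: s = (3 x1^2 + a) / (2 y1)
s = (3*38^2 + 40) / (2*38) mod 47 = 13
x3 = s^2 - 2 x1 mod 47 = 13^2 - 2*38 = 46
y3 = s (x1 - x3) - y1 mod 47 = 13 * (38 - 46) - 38 = 46

2P = (46, 46)


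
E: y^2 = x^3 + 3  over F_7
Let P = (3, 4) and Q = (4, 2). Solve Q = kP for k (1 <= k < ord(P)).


Enumerate multiples of P until we hit Q = (4, 2):
  1P = (3, 4)
  2P = (2, 2)
  3P = (6, 4)
  4P = (5, 3)
  5P = (1, 2)
  6P = (4, 2)
Match found at i = 6.

k = 6


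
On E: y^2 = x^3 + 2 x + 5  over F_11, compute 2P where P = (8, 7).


k = 2 = 10_2 (binary, LSB first: 01)
Double-and-add from P = (8, 7):
  bit 0 = 0: acc unchanged = O
  bit 1 = 1: acc = O + (9, 9) = (9, 9)

2P = (9, 9)


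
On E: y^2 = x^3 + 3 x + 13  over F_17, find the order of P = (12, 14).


Compute successive multiples of P until we hit O:
  1P = (12, 14)
  2P = (9, 15)
  3P = (15, 4)
  4P = (3, 7)
  5P = (11, 0)
  6P = (3, 10)
  7P = (15, 13)
  8P = (9, 2)
  ... (continuing to 10P)
  10P = O

ord(P) = 10


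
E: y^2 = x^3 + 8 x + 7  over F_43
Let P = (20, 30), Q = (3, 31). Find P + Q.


P != Q, so use the chord formula.
s = (y2 - y1) / (x2 - x1) = (1) / (26) mod 43 = 5
x3 = s^2 - x1 - x2 mod 43 = 5^2 - 20 - 3 = 2
y3 = s (x1 - x3) - y1 mod 43 = 5 * (20 - 2) - 30 = 17

P + Q = (2, 17)


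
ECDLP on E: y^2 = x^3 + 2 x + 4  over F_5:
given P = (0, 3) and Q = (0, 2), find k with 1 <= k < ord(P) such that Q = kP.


Enumerate multiples of P until we hit Q = (0, 2):
  1P = (0, 3)
  2P = (4, 4)
  3P = (2, 4)
  4P = (2, 1)
  5P = (4, 1)
  6P = (0, 2)
Match found at i = 6.

k = 6


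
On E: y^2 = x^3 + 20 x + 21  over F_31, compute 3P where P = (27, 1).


k = 3 = 11_2 (binary, LSB first: 11)
Double-and-add from P = (27, 1):
  bit 0 = 1: acc = O + (27, 1) = (27, 1)
  bit 1 = 1: acc = (27, 1) + (17, 29) = (6, 27)

3P = (6, 27)


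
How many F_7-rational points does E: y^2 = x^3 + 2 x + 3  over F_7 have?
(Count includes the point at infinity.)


For each x in F_7, count y with y^2 = x^3 + 2 x + 3 mod 7:
  x = 2: RHS = 1, y in [1, 6]  -> 2 point(s)
  x = 3: RHS = 1, y in [1, 6]  -> 2 point(s)
  x = 6: RHS = 0, y in [0]  -> 1 point(s)
Affine points: 5. Add the point at infinity: total = 6.

#E(F_7) = 6


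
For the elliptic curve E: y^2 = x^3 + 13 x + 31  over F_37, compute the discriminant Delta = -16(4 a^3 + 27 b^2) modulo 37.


4 a^3 + 27 b^2 = 4*13^3 + 27*31^2 = 8788 + 25947 = 34735
Delta = -16 * (34735) = -555760
Delta mod 37 = 17

Delta = 17 (mod 37)


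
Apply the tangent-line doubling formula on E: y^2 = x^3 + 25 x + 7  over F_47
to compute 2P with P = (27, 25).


Doubling: s = (3 x1^2 + a) / (2 y1)
s = (3*27^2 + 25) / (2*25) mod 47 = 1
x3 = s^2 - 2 x1 mod 47 = 1^2 - 2*27 = 41
y3 = s (x1 - x3) - y1 mod 47 = 1 * (27 - 41) - 25 = 8

2P = (41, 8)


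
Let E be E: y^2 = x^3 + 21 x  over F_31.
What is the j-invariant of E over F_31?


Delta = -16(4 a^3 + 27 b^2) mod 31 = 16
-1728 * (4 a)^3 = -1728 * (4*21)^3 mod 31 = 27
j = 27 * 16^(-1) mod 31 = 23

j = 23 (mod 31)


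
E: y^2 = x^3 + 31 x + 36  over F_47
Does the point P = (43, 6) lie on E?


Check whether y^2 = x^3 + 31 x + 36 (mod 47) for (x, y) = (43, 6).
LHS: y^2 = 6^2 mod 47 = 36
RHS: x^3 + 31 x + 36 = 43^3 + 31*43 + 36 mod 47 = 36
LHS = RHS

Yes, on the curve


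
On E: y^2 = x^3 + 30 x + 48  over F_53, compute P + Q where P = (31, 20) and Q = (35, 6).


P != Q, so use the chord formula.
s = (y2 - y1) / (x2 - x1) = (39) / (4) mod 53 = 23
x3 = s^2 - x1 - x2 mod 53 = 23^2 - 31 - 35 = 39
y3 = s (x1 - x3) - y1 mod 53 = 23 * (31 - 39) - 20 = 8

P + Q = (39, 8)


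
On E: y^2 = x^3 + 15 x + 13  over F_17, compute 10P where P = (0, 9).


k = 10 = 1010_2 (binary, LSB first: 0101)
Double-and-add from P = (0, 9):
  bit 0 = 0: acc unchanged = O
  bit 1 = 1: acc = O + (4, 16) = (4, 16)
  bit 2 = 0: acc unchanged = (4, 16)
  bit 3 = 1: acc = (4, 16) + (11, 8) = (4, 1)

10P = (4, 1)


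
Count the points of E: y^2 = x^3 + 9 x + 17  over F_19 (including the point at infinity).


For each x in F_19, count y with y^2 = x^3 + 9 x + 17 mod 19:
  x = 0: RHS = 17, y in [6, 13]  -> 2 point(s)
  x = 2: RHS = 5, y in [9, 10]  -> 2 point(s)
  x = 5: RHS = 16, y in [4, 15]  -> 2 point(s)
  x = 7: RHS = 5, y in [9, 10]  -> 2 point(s)
  x = 10: RHS = 5, y in [9, 10]  -> 2 point(s)
  x = 16: RHS = 1, y in [1, 18]  -> 2 point(s)
  x = 18: RHS = 7, y in [8, 11]  -> 2 point(s)
Affine points: 14. Add the point at infinity: total = 15.

#E(F_19) = 15


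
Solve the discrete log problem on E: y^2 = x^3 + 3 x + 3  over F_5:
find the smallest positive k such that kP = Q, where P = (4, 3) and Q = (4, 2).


Enumerate multiples of P until we hit Q = (4, 2):
  1P = (4, 3)
  2P = (3, 3)
  3P = (3, 2)
  4P = (4, 2)
Match found at i = 4.

k = 4


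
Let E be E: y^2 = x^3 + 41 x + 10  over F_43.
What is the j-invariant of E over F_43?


Delta = -16(4 a^3 + 27 b^2) mod 43 = 11
-1728 * (4 a)^3 = -1728 * (4*41)^3 mod 43 = 11
j = 11 * 11^(-1) mod 43 = 1

j = 1 (mod 43)


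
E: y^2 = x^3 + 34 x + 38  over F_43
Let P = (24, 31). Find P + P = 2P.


Doubling: s = (3 x1^2 + a) / (2 y1)
s = (3*24^2 + 34) / (2*31) mod 43 = 9
x3 = s^2 - 2 x1 mod 43 = 9^2 - 2*24 = 33
y3 = s (x1 - x3) - y1 mod 43 = 9 * (24 - 33) - 31 = 17

2P = (33, 17)


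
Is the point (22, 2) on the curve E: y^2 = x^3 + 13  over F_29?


Check whether y^2 = x^3 + 0 x + 13 (mod 29) for (x, y) = (22, 2).
LHS: y^2 = 2^2 mod 29 = 4
RHS: x^3 + 0 x + 13 = 22^3 + 0*22 + 13 mod 29 = 18
LHS != RHS

No, not on the curve


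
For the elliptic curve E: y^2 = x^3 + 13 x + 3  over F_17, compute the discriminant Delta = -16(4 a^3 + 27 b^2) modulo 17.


4 a^3 + 27 b^2 = 4*13^3 + 27*3^2 = 8788 + 243 = 9031
Delta = -16 * (9031) = -144496
Delta mod 17 = 4

Delta = 4 (mod 17)


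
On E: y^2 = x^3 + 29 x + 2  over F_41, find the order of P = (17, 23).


Compute successive multiples of P until we hit O:
  1P = (17, 23)
  2P = (15, 32)
  3P = (19, 27)
  4P = (9, 34)
  5P = (6, 8)
  6P = (8, 34)
  7P = (18, 1)
  8P = (39, 10)
  ... (continuing to 41P)
  41P = O

ord(P) = 41


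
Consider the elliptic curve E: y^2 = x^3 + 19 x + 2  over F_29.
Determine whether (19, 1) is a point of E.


Check whether y^2 = x^3 + 19 x + 2 (mod 29) for (x, y) = (19, 1).
LHS: y^2 = 1^2 mod 29 = 1
RHS: x^3 + 19 x + 2 = 19^3 + 19*19 + 2 mod 29 = 1
LHS = RHS

Yes, on the curve


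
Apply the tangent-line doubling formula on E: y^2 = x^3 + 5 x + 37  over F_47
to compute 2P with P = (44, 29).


Doubling: s = (3 x1^2 + a) / (2 y1)
s = (3*44^2 + 5) / (2*29) mod 47 = 20
x3 = s^2 - 2 x1 mod 47 = 20^2 - 2*44 = 30
y3 = s (x1 - x3) - y1 mod 47 = 20 * (44 - 30) - 29 = 16

2P = (30, 16)


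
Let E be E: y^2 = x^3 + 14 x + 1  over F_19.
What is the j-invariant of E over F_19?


Delta = -16(4 a^3 + 27 b^2) mod 19 = 6
-1728 * (4 a)^3 = -1728 * (4*14)^3 mod 19 = 18
j = 18 * 6^(-1) mod 19 = 3

j = 3 (mod 19)


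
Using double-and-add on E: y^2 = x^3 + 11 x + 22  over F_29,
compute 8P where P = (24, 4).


k = 8 = 1000_2 (binary, LSB first: 0001)
Double-and-add from P = (24, 4):
  bit 0 = 0: acc unchanged = O
  bit 1 = 0: acc unchanged = O
  bit 2 = 0: acc unchanged = O
  bit 3 = 1: acc = O + (7, 6) = (7, 6)

8P = (7, 6)


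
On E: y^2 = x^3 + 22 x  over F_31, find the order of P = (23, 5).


Compute successive multiples of P until we hit O:
  1P = (23, 5)
  2P = (4, 11)
  3P = (12, 16)
  4P = (28, 0)
  5P = (12, 15)
  6P = (4, 20)
  7P = (23, 26)
  8P = O

ord(P) = 8


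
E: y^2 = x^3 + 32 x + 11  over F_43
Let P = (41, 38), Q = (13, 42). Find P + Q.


P != Q, so use the chord formula.
s = (y2 - y1) / (x2 - x1) = (4) / (15) mod 43 = 6
x3 = s^2 - x1 - x2 mod 43 = 6^2 - 41 - 13 = 25
y3 = s (x1 - x3) - y1 mod 43 = 6 * (41 - 25) - 38 = 15

P + Q = (25, 15)


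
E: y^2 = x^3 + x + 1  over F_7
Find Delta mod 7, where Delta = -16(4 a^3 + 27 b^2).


4 a^3 + 27 b^2 = 4*1^3 + 27*1^2 = 4 + 27 = 31
Delta = -16 * (31) = -496
Delta mod 7 = 1

Delta = 1 (mod 7)


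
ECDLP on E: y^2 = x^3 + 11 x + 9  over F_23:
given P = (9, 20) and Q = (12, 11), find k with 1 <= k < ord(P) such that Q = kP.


Enumerate multiples of P until we hit Q = (12, 11):
  1P = (9, 20)
  2P = (21, 5)
  3P = (19, 4)
  4P = (4, 18)
  5P = (12, 11)
Match found at i = 5.

k = 5


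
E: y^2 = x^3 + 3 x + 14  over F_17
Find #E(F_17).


For each x in F_17, count y with y^2 = x^3 + 3 x + 14 mod 17:
  x = 1: RHS = 1, y in [1, 16]  -> 2 point(s)
  x = 3: RHS = 16, y in [4, 13]  -> 2 point(s)
  x = 5: RHS = 1, y in [1, 16]  -> 2 point(s)
  x = 7: RHS = 4, y in [2, 15]  -> 2 point(s)
  x = 11: RHS = 1, y in [1, 16]  -> 2 point(s)
  x = 15: RHS = 0, y in [0]  -> 1 point(s)
Affine points: 11. Add the point at infinity: total = 12.

#E(F_17) = 12


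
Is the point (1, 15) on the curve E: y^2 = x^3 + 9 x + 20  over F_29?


Check whether y^2 = x^3 + 9 x + 20 (mod 29) for (x, y) = (1, 15).
LHS: y^2 = 15^2 mod 29 = 22
RHS: x^3 + 9 x + 20 = 1^3 + 9*1 + 20 mod 29 = 1
LHS != RHS

No, not on the curve


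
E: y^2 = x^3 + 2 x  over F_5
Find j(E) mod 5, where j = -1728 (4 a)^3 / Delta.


Delta = -16(4 a^3 + 27 b^2) mod 5 = 3
-1728 * (4 a)^3 = -1728 * (4*2)^3 mod 5 = 4
j = 4 * 3^(-1) mod 5 = 3

j = 3 (mod 5)


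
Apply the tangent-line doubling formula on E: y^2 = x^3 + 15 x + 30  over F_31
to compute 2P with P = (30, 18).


Doubling: s = (3 x1^2 + a) / (2 y1)
s = (3*30^2 + 15) / (2*18) mod 31 = 16
x3 = s^2 - 2 x1 mod 31 = 16^2 - 2*30 = 10
y3 = s (x1 - x3) - y1 mod 31 = 16 * (30 - 10) - 18 = 23

2P = (10, 23)


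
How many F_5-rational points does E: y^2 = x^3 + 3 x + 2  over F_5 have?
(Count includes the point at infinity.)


For each x in F_5, count y with y^2 = x^3 + 3 x + 2 mod 5:
  x = 1: RHS = 1, y in [1, 4]  -> 2 point(s)
  x = 2: RHS = 1, y in [1, 4]  -> 2 point(s)
Affine points: 4. Add the point at infinity: total = 5.

#E(F_5) = 5


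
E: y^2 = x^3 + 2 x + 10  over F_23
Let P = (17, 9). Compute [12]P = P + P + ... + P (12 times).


k = 12 = 1100_2 (binary, LSB first: 0011)
Double-and-add from P = (17, 9):
  bit 0 = 0: acc unchanged = O
  bit 1 = 0: acc unchanged = O
  bit 2 = 1: acc = O + (1, 6) = (1, 6)
  bit 3 = 1: acc = (1, 6) + (6, 13) = (6, 10)

12P = (6, 10)


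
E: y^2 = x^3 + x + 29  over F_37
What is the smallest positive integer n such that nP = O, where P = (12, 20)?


Compute successive multiples of P until we hit O:
  1P = (12, 20)
  2P = (10, 22)
  3P = (16, 21)
  4P = (16, 16)
  5P = (10, 15)
  6P = (12, 17)
  7P = O

ord(P) = 7


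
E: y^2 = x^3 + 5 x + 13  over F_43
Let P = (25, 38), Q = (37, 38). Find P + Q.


P != Q, so use the chord formula.
s = (y2 - y1) / (x2 - x1) = (0) / (12) mod 43 = 0
x3 = s^2 - x1 - x2 mod 43 = 0^2 - 25 - 37 = 24
y3 = s (x1 - x3) - y1 mod 43 = 0 * (25 - 24) - 38 = 5

P + Q = (24, 5)


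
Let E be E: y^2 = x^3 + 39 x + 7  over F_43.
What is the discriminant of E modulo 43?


4 a^3 + 27 b^2 = 4*39^3 + 27*7^2 = 237276 + 1323 = 238599
Delta = -16 * (238599) = -3817584
Delta mod 43 = 42

Delta = 42 (mod 43)


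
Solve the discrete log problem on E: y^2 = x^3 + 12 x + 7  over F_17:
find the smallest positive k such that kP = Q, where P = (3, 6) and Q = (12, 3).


Enumerate multiples of P until we hit Q = (12, 3):
  1P = (3, 6)
  2P = (12, 3)
Match found at i = 2.

k = 2


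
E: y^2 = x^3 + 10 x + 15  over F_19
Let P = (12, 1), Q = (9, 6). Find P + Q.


P != Q, so use the chord formula.
s = (y2 - y1) / (x2 - x1) = (5) / (16) mod 19 = 11
x3 = s^2 - x1 - x2 mod 19 = 11^2 - 12 - 9 = 5
y3 = s (x1 - x3) - y1 mod 19 = 11 * (12 - 5) - 1 = 0

P + Q = (5, 0)


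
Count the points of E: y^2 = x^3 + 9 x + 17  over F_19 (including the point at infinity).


For each x in F_19, count y with y^2 = x^3 + 9 x + 17 mod 19:
  x = 0: RHS = 17, y in [6, 13]  -> 2 point(s)
  x = 2: RHS = 5, y in [9, 10]  -> 2 point(s)
  x = 5: RHS = 16, y in [4, 15]  -> 2 point(s)
  x = 7: RHS = 5, y in [9, 10]  -> 2 point(s)
  x = 10: RHS = 5, y in [9, 10]  -> 2 point(s)
  x = 16: RHS = 1, y in [1, 18]  -> 2 point(s)
  x = 18: RHS = 7, y in [8, 11]  -> 2 point(s)
Affine points: 14. Add the point at infinity: total = 15.

#E(F_19) = 15


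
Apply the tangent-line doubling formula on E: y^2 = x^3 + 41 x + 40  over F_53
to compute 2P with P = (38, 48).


Doubling: s = (3 x1^2 + a) / (2 y1)
s = (3*38^2 + 41) / (2*48) mod 53 = 45
x3 = s^2 - 2 x1 mod 53 = 45^2 - 2*38 = 41
y3 = s (x1 - x3) - y1 mod 53 = 45 * (38 - 41) - 48 = 29

2P = (41, 29)


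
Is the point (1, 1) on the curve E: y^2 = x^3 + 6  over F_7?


Check whether y^2 = x^3 + 0 x + 6 (mod 7) for (x, y) = (1, 1).
LHS: y^2 = 1^2 mod 7 = 1
RHS: x^3 + 0 x + 6 = 1^3 + 0*1 + 6 mod 7 = 0
LHS != RHS

No, not on the curve


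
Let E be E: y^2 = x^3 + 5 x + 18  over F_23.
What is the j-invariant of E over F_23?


Delta = -16(4 a^3 + 27 b^2) mod 23 = 14
-1728 * (4 a)^3 = -1728 * (4*5)^3 mod 23 = 12
j = 12 * 14^(-1) mod 23 = 14

j = 14 (mod 23)


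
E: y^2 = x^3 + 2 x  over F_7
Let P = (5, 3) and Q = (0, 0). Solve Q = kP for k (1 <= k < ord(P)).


Enumerate multiples of P until we hit Q = (0, 0):
  1P = (5, 3)
  2P = (4, 4)
  3P = (6, 5)
  4P = (0, 0)
Match found at i = 4.

k = 4


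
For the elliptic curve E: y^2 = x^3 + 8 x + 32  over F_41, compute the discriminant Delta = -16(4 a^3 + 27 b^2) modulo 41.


4 a^3 + 27 b^2 = 4*8^3 + 27*32^2 = 2048 + 27648 = 29696
Delta = -16 * (29696) = -475136
Delta mod 41 = 13

Delta = 13 (mod 41)


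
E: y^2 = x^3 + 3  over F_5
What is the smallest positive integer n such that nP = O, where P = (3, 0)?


Compute successive multiples of P until we hit O:
  1P = (3, 0)
  2P = O

ord(P) = 2


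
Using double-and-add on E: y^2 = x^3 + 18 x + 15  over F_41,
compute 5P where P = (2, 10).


k = 5 = 101_2 (binary, LSB first: 101)
Double-and-add from P = (2, 10):
  bit 0 = 1: acc = O + (2, 10) = (2, 10)
  bit 1 = 0: acc unchanged = (2, 10)
  bit 2 = 1: acc = (2, 10) + (29, 30) = (2, 31)

5P = (2, 31)


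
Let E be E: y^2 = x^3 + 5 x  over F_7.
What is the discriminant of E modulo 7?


4 a^3 + 27 b^2 = 4*5^3 + 27*0^2 = 500 + 0 = 500
Delta = -16 * (500) = -8000
Delta mod 7 = 1

Delta = 1 (mod 7)


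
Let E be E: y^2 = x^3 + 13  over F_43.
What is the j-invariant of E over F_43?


Delta = -16(4 a^3 + 27 b^2) mod 43 = 6
-1728 * (4 a)^3 = -1728 * (4*0)^3 mod 43 = 0
j = 0 * 6^(-1) mod 43 = 0

j = 0 (mod 43)


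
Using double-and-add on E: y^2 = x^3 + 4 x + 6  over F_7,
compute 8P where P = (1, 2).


k = 8 = 1000_2 (binary, LSB first: 0001)
Double-and-add from P = (1, 2):
  bit 0 = 0: acc unchanged = O
  bit 1 = 0: acc unchanged = O
  bit 2 = 0: acc unchanged = O
  bit 3 = 1: acc = O + (2, 1) = (2, 1)

8P = (2, 1)


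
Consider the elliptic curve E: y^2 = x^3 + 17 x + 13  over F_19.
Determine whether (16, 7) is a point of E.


Check whether y^2 = x^3 + 17 x + 13 (mod 19) for (x, y) = (16, 7).
LHS: y^2 = 7^2 mod 19 = 11
RHS: x^3 + 17 x + 13 = 16^3 + 17*16 + 13 mod 19 = 11
LHS = RHS

Yes, on the curve


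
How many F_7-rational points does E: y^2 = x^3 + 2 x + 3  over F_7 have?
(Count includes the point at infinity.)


For each x in F_7, count y with y^2 = x^3 + 2 x + 3 mod 7:
  x = 2: RHS = 1, y in [1, 6]  -> 2 point(s)
  x = 3: RHS = 1, y in [1, 6]  -> 2 point(s)
  x = 6: RHS = 0, y in [0]  -> 1 point(s)
Affine points: 5. Add the point at infinity: total = 6.

#E(F_7) = 6


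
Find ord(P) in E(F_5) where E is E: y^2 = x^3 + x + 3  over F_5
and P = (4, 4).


Compute successive multiples of P until we hit O:
  1P = (4, 4)
  2P = (1, 0)
  3P = (4, 1)
  4P = O

ord(P) = 4


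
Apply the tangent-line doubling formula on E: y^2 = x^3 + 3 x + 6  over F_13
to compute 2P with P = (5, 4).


Doubling: s = (3 x1^2 + a) / (2 y1)
s = (3*5^2 + 3) / (2*4) mod 13 = 0
x3 = s^2 - 2 x1 mod 13 = 0^2 - 2*5 = 3
y3 = s (x1 - x3) - y1 mod 13 = 0 * (5 - 3) - 4 = 9

2P = (3, 9)


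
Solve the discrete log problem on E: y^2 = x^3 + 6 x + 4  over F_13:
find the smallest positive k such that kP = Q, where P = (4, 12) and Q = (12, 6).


Enumerate multiples of P until we hit Q = (12, 6):
  1P = (4, 12)
  2P = (6, 3)
  3P = (7, 8)
  4P = (11, 6)
  5P = (12, 6)
Match found at i = 5.

k = 5


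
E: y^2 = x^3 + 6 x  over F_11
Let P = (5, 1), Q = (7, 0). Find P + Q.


P != Q, so use the chord formula.
s = (y2 - y1) / (x2 - x1) = (10) / (2) mod 11 = 5
x3 = s^2 - x1 - x2 mod 11 = 5^2 - 5 - 7 = 2
y3 = s (x1 - x3) - y1 mod 11 = 5 * (5 - 2) - 1 = 3

P + Q = (2, 3)


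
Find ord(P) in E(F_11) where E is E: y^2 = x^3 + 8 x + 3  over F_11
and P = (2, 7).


Compute successive multiples of P until we hit O:
  1P = (2, 7)
  2P = (5, 6)
  3P = (9, 10)
  4P = (4, 0)
  5P = (9, 1)
  6P = (5, 5)
  7P = (2, 4)
  8P = O

ord(P) = 8


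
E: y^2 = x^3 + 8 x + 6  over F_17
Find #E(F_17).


For each x in F_17, count y with y^2 = x^3 + 8 x + 6 mod 17:
  x = 1: RHS = 15, y in [7, 10]  -> 2 point(s)
  x = 2: RHS = 13, y in [8, 9]  -> 2 point(s)
  x = 4: RHS = 0, y in [0]  -> 1 point(s)
  x = 5: RHS = 1, y in [1, 16]  -> 2 point(s)
  x = 6: RHS = 15, y in [7, 10]  -> 2 point(s)
  x = 8: RHS = 4, y in [2, 15]  -> 2 point(s)
  x = 9: RHS = 8, y in [5, 12]  -> 2 point(s)
  x = 10: RHS = 15, y in [7, 10]  -> 2 point(s)
  x = 15: RHS = 16, y in [4, 13]  -> 2 point(s)
Affine points: 17. Add the point at infinity: total = 18.

#E(F_17) = 18


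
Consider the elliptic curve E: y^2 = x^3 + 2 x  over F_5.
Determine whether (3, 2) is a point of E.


Check whether y^2 = x^3 + 2 x + 0 (mod 5) for (x, y) = (3, 2).
LHS: y^2 = 2^2 mod 5 = 4
RHS: x^3 + 2 x + 0 = 3^3 + 2*3 + 0 mod 5 = 3
LHS != RHS

No, not on the curve


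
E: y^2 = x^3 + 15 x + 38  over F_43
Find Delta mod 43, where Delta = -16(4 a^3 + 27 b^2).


4 a^3 + 27 b^2 = 4*15^3 + 27*38^2 = 13500 + 38988 = 52488
Delta = -16 * (52488) = -839808
Delta mod 43 = 25

Delta = 25 (mod 43)


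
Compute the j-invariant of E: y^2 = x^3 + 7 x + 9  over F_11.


Delta = -16(4 a^3 + 27 b^2) mod 11 = 3
-1728 * (4 a)^3 = -1728 * (4*7)^3 mod 11 = 4
j = 4 * 3^(-1) mod 11 = 5

j = 5 (mod 11)


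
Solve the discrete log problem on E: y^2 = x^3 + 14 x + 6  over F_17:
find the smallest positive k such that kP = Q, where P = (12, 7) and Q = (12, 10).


Enumerate multiples of P until we hit Q = (12, 10):
  1P = (12, 7)
  2P = (8, 16)
  3P = (1, 15)
  4P = (2, 12)
  5P = (16, 12)
  6P = (15, 2)
  7P = (6, 0)
  8P = (15, 15)
  9P = (16, 5)
  10P = (2, 5)
  11P = (1, 2)
  12P = (8, 1)
  13P = (12, 10)
Match found at i = 13.

k = 13


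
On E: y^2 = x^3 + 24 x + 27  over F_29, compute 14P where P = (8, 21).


k = 14 = 1110_2 (binary, LSB first: 0111)
Double-and-add from P = (8, 21):
  bit 0 = 0: acc unchanged = O
  bit 1 = 1: acc = O + (14, 2) = (14, 2)
  bit 2 = 1: acc = (14, 2) + (7, 25) = (4, 19)
  bit 3 = 1: acc = (4, 19) + (2, 24) = (22, 26)

14P = (22, 26)


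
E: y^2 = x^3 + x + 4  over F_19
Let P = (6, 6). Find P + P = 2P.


Doubling: s = (3 x1^2 + a) / (2 y1)
s = (3*6^2 + 1) / (2*6) mod 19 = 17
x3 = s^2 - 2 x1 mod 19 = 17^2 - 2*6 = 11
y3 = s (x1 - x3) - y1 mod 19 = 17 * (6 - 11) - 6 = 4

2P = (11, 4)


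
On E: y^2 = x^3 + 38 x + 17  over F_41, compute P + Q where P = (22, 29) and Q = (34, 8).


P != Q, so use the chord formula.
s = (y2 - y1) / (x2 - x1) = (20) / (12) mod 41 = 29
x3 = s^2 - x1 - x2 mod 41 = 29^2 - 22 - 34 = 6
y3 = s (x1 - x3) - y1 mod 41 = 29 * (22 - 6) - 29 = 25

P + Q = (6, 25)


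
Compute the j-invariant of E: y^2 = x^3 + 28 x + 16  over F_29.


Delta = -16(4 a^3 + 27 b^2) mod 29 = 20
-1728 * (4 a)^3 = -1728 * (4*28)^3 mod 29 = 15
j = 15 * 20^(-1) mod 29 = 8

j = 8 (mod 29)


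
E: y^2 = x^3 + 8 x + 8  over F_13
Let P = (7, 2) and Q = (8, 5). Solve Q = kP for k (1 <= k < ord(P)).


Enumerate multiples of P until we hit Q = (8, 5):
  1P = (7, 2)
  2P = (8, 8)
  3P = (8, 5)
Match found at i = 3.

k = 3


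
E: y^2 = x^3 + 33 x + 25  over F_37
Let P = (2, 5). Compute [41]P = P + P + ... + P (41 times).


k = 41 = 101001_2 (binary, LSB first: 100101)
Double-and-add from P = (2, 5):
  bit 0 = 1: acc = O + (2, 5) = (2, 5)
  bit 1 = 0: acc unchanged = (2, 5)
  bit 2 = 0: acc unchanged = (2, 5)
  bit 3 = 1: acc = (2, 5) + (22, 22) = (14, 7)
  bit 4 = 0: acc unchanged = (14, 7)
  bit 5 = 1: acc = (14, 7) + (20, 8) = (2, 32)

41P = (2, 32)


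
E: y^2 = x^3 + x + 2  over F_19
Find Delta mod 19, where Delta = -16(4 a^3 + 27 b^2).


4 a^3 + 27 b^2 = 4*1^3 + 27*2^2 = 4 + 108 = 112
Delta = -16 * (112) = -1792
Delta mod 19 = 13

Delta = 13 (mod 19)


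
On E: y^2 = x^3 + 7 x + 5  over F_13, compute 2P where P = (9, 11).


Doubling: s = (3 x1^2 + a) / (2 y1)
s = (3*9^2 + 7) / (2*11) mod 13 = 9
x3 = s^2 - 2 x1 mod 13 = 9^2 - 2*9 = 11
y3 = s (x1 - x3) - y1 mod 13 = 9 * (9 - 11) - 11 = 10

2P = (11, 10)


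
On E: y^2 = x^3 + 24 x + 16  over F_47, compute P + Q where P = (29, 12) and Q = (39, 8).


P != Q, so use the chord formula.
s = (y2 - y1) / (x2 - x1) = (43) / (10) mod 47 = 9
x3 = s^2 - x1 - x2 mod 47 = 9^2 - 29 - 39 = 13
y3 = s (x1 - x3) - y1 mod 47 = 9 * (29 - 13) - 12 = 38

P + Q = (13, 38)


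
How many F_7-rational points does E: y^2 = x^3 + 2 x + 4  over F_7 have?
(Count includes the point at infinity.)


For each x in F_7, count y with y^2 = x^3 + 2 x + 4 mod 7:
  x = 0: RHS = 4, y in [2, 5]  -> 2 point(s)
  x = 1: RHS = 0, y in [0]  -> 1 point(s)
  x = 2: RHS = 2, y in [3, 4]  -> 2 point(s)
  x = 3: RHS = 2, y in [3, 4]  -> 2 point(s)
  x = 6: RHS = 1, y in [1, 6]  -> 2 point(s)
Affine points: 9. Add the point at infinity: total = 10.

#E(F_7) = 10


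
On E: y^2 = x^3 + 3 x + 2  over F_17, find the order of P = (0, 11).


Compute successive multiples of P until we hit O:
  1P = (0, 11)
  2P = (16, 10)
  3P = (2, 4)
  4P = (6, 10)
  5P = (3, 15)
  6P = (12, 7)
  7P = (7, 14)
  8P = (14, 0)
  ... (continuing to 16P)
  16P = O

ord(P) = 16


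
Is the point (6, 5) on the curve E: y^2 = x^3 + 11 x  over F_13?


Check whether y^2 = x^3 + 11 x + 0 (mod 13) for (x, y) = (6, 5).
LHS: y^2 = 5^2 mod 13 = 12
RHS: x^3 + 11 x + 0 = 6^3 + 11*6 + 0 mod 13 = 9
LHS != RHS

No, not on the curve


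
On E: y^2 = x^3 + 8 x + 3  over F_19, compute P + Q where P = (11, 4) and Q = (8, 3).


P != Q, so use the chord formula.
s = (y2 - y1) / (x2 - x1) = (18) / (16) mod 19 = 13
x3 = s^2 - x1 - x2 mod 19 = 13^2 - 11 - 8 = 17
y3 = s (x1 - x3) - y1 mod 19 = 13 * (11 - 17) - 4 = 13

P + Q = (17, 13)


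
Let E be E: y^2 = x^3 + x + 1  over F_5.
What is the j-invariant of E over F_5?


Delta = -16(4 a^3 + 27 b^2) mod 5 = 4
-1728 * (4 a)^3 = -1728 * (4*1)^3 mod 5 = 3
j = 3 * 4^(-1) mod 5 = 2

j = 2 (mod 5)


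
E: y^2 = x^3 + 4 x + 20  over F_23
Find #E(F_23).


For each x in F_23, count y with y^2 = x^3 + 4 x + 20 mod 23:
  x = 1: RHS = 2, y in [5, 18]  -> 2 point(s)
  x = 2: RHS = 13, y in [6, 17]  -> 2 point(s)
  x = 3: RHS = 13, y in [6, 17]  -> 2 point(s)
  x = 4: RHS = 8, y in [10, 13]  -> 2 point(s)
  x = 5: RHS = 4, y in [2, 21]  -> 2 point(s)
  x = 7: RHS = 0, y in [0]  -> 1 point(s)
  x = 8: RHS = 12, y in [9, 14]  -> 2 point(s)
  x = 9: RHS = 3, y in [7, 16]  -> 2 point(s)
  x = 10: RHS = 2, y in [5, 18]  -> 2 point(s)
  x = 12: RHS = 2, y in [5, 18]  -> 2 point(s)
  x = 18: RHS = 13, y in [6, 17]  -> 2 point(s)
  x = 19: RHS = 9, y in [3, 20]  -> 2 point(s)
  x = 20: RHS = 4, y in [2, 21]  -> 2 point(s)
  x = 21: RHS = 4, y in [2, 21]  -> 2 point(s)
Affine points: 27. Add the point at infinity: total = 28.

#E(F_23) = 28


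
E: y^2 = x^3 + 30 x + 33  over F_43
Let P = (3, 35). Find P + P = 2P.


Doubling: s = (3 x1^2 + a) / (2 y1)
s = (3*3^2 + 30) / (2*35) mod 43 = 26
x3 = s^2 - 2 x1 mod 43 = 26^2 - 2*3 = 25
y3 = s (x1 - x3) - y1 mod 43 = 26 * (3 - 25) - 35 = 38

2P = (25, 38)


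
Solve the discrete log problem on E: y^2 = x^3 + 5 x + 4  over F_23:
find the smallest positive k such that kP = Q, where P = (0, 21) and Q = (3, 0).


Enumerate multiples of P until we hit Q = (3, 0):
  1P = (0, 21)
  2P = (3, 0)
Match found at i = 2.

k = 2


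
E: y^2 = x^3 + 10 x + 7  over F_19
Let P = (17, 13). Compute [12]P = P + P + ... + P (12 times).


k = 12 = 1100_2 (binary, LSB first: 0011)
Double-and-add from P = (17, 13):
  bit 0 = 0: acc unchanged = O
  bit 1 = 0: acc unchanged = O
  bit 2 = 1: acc = O + (16, 8) = (16, 8)
  bit 3 = 1: acc = (16, 8) + (4, 15) = (0, 8)

12P = (0, 8)


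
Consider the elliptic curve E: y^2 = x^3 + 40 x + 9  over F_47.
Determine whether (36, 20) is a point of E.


Check whether y^2 = x^3 + 40 x + 9 (mod 47) for (x, y) = (36, 20).
LHS: y^2 = 20^2 mod 47 = 24
RHS: x^3 + 40 x + 9 = 36^3 + 40*36 + 9 mod 47 = 24
LHS = RHS

Yes, on the curve


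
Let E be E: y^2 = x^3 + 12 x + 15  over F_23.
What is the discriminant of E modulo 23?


4 a^3 + 27 b^2 = 4*12^3 + 27*15^2 = 6912 + 6075 = 12987
Delta = -16 * (12987) = -207792
Delta mod 23 = 13

Delta = 13 (mod 23)


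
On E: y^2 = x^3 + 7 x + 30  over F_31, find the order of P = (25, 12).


Compute successive multiples of P until we hit O:
  1P = (25, 12)
  2P = (1, 10)
  3P = (19, 4)
  4P = (6, 3)
  5P = (18, 6)
  6P = (21, 18)
  7P = (26, 5)
  8P = (29, 16)
  ... (continuing to 38P)
  38P = O

ord(P) = 38


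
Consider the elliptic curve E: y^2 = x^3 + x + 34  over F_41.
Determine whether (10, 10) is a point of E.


Check whether y^2 = x^3 + 1 x + 34 (mod 41) for (x, y) = (10, 10).
LHS: y^2 = 10^2 mod 41 = 18
RHS: x^3 + 1 x + 34 = 10^3 + 1*10 + 34 mod 41 = 19
LHS != RHS

No, not on the curve


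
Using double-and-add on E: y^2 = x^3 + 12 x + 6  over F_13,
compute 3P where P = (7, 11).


k = 3 = 11_2 (binary, LSB first: 11)
Double-and-add from P = (7, 11):
  bit 0 = 1: acc = O + (7, 11) = (7, 11)
  bit 1 = 1: acc = (7, 11) + (2, 8) = (8, 4)

3P = (8, 4)


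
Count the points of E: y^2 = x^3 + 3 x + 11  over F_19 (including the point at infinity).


For each x in F_19, count y with y^2 = x^3 + 3 x + 11 mod 19:
  x = 0: RHS = 11, y in [7, 12]  -> 2 point(s)
  x = 2: RHS = 6, y in [5, 14]  -> 2 point(s)
  x = 3: RHS = 9, y in [3, 16]  -> 2 point(s)
  x = 4: RHS = 11, y in [7, 12]  -> 2 point(s)
  x = 6: RHS = 17, y in [6, 13]  -> 2 point(s)
  x = 9: RHS = 7, y in [8, 11]  -> 2 point(s)
  x = 11: RHS = 7, y in [8, 11]  -> 2 point(s)
  x = 13: RHS = 5, y in [9, 10]  -> 2 point(s)
  x = 14: RHS = 4, y in [2, 17]  -> 2 point(s)
  x = 15: RHS = 11, y in [7, 12]  -> 2 point(s)
  x = 17: RHS = 16, y in [4, 15]  -> 2 point(s)
  x = 18: RHS = 7, y in [8, 11]  -> 2 point(s)
Affine points: 24. Add the point at infinity: total = 25.

#E(F_19) = 25


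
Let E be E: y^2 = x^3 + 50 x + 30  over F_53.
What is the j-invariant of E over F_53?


Delta = -16(4 a^3 + 27 b^2) mod 53 = 40
-1728 * (4 a)^3 = -1728 * (4*50)^3 mod 53 = 17
j = 17 * 40^(-1) mod 53 = 15

j = 15 (mod 53)


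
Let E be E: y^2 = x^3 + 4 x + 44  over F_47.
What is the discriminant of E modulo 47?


4 a^3 + 27 b^2 = 4*4^3 + 27*44^2 = 256 + 52272 = 52528
Delta = -16 * (52528) = -840448
Delta mod 47 = 6

Delta = 6 (mod 47)


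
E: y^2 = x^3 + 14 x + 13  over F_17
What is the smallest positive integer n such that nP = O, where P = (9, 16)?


Compute successive multiples of P until we hit O:
  1P = (9, 16)
  2P = (0, 9)
  3P = (0, 8)
  4P = (9, 1)
  5P = O

ord(P) = 5


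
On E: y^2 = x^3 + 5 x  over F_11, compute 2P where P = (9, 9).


Doubling: s = (3 x1^2 + a) / (2 y1)
s = (3*9^2 + 5) / (2*9) mod 11 = 4
x3 = s^2 - 2 x1 mod 11 = 4^2 - 2*9 = 9
y3 = s (x1 - x3) - y1 mod 11 = 4 * (9 - 9) - 9 = 2

2P = (9, 2)


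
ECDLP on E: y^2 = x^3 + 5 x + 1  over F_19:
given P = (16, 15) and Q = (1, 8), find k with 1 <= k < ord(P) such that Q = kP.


Enumerate multiples of P until we hit Q = (1, 8):
  1P = (16, 15)
  2P = (3, 9)
  3P = (1, 8)
Match found at i = 3.

k = 3


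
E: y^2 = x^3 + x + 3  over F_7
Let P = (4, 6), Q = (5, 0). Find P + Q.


P != Q, so use the chord formula.
s = (y2 - y1) / (x2 - x1) = (1) / (1) mod 7 = 1
x3 = s^2 - x1 - x2 mod 7 = 1^2 - 4 - 5 = 6
y3 = s (x1 - x3) - y1 mod 7 = 1 * (4 - 6) - 6 = 6

P + Q = (6, 6)


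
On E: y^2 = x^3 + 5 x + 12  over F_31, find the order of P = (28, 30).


Compute successive multiples of P until we hit O:
  1P = (28, 30)
  2P = (14, 25)
  3P = (7, 24)
  4P = (10, 15)
  5P = (29, 26)
  6P = (21, 4)
  7P = (23, 24)
  8P = (5, 10)
  ... (continuing to 27P)
  27P = O

ord(P) = 27


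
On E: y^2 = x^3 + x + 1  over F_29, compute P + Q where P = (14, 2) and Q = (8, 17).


P != Q, so use the chord formula.
s = (y2 - y1) / (x2 - x1) = (15) / (23) mod 29 = 12
x3 = s^2 - x1 - x2 mod 29 = 12^2 - 14 - 8 = 6
y3 = s (x1 - x3) - y1 mod 29 = 12 * (14 - 6) - 2 = 7

P + Q = (6, 7)


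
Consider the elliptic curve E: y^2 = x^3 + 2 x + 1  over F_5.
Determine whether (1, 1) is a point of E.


Check whether y^2 = x^3 + 2 x + 1 (mod 5) for (x, y) = (1, 1).
LHS: y^2 = 1^2 mod 5 = 1
RHS: x^3 + 2 x + 1 = 1^3 + 2*1 + 1 mod 5 = 4
LHS != RHS

No, not on the curve


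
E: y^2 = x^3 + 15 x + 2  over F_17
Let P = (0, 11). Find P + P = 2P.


Doubling: s = (3 x1^2 + a) / (2 y1)
s = (3*0^2 + 15) / (2*11) mod 17 = 3
x3 = s^2 - 2 x1 mod 17 = 3^2 - 2*0 = 9
y3 = s (x1 - x3) - y1 mod 17 = 3 * (0 - 9) - 11 = 13

2P = (9, 13)


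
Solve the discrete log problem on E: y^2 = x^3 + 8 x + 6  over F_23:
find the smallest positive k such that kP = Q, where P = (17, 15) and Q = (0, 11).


Enumerate multiples of P until we hit Q = (0, 11):
  1P = (17, 15)
  2P = (20, 1)
  3P = (18, 5)
  4P = (19, 5)
  5P = (12, 6)
  6P = (0, 11)
Match found at i = 6.

k = 6


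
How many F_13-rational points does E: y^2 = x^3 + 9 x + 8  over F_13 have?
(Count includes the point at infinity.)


For each x in F_13, count y with y^2 = x^3 + 9 x + 8 mod 13:
  x = 3: RHS = 10, y in [6, 7]  -> 2 point(s)
  x = 4: RHS = 4, y in [2, 11]  -> 2 point(s)
  x = 5: RHS = 9, y in [3, 10]  -> 2 point(s)
  x = 9: RHS = 12, y in [5, 8]  -> 2 point(s)
Affine points: 8. Add the point at infinity: total = 9.

#E(F_13) = 9


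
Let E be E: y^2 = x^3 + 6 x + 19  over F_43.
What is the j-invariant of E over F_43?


Delta = -16(4 a^3 + 27 b^2) mod 43 = 31
-1728 * (4 a)^3 = -1728 * (4*6)^3 mod 43 = 4
j = 4 * 31^(-1) mod 43 = 14

j = 14 (mod 43)


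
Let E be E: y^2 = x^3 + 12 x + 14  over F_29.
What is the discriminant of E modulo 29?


4 a^3 + 27 b^2 = 4*12^3 + 27*14^2 = 6912 + 5292 = 12204
Delta = -16 * (12204) = -195264
Delta mod 29 = 22

Delta = 22 (mod 29)


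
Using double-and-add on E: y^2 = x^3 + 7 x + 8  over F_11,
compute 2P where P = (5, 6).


k = 2 = 10_2 (binary, LSB first: 01)
Double-and-add from P = (5, 6):
  bit 0 = 0: acc unchanged = O
  bit 1 = 1: acc = O + (4, 10) = (4, 10)

2P = (4, 10)


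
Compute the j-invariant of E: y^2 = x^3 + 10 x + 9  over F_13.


Delta = -16(4 a^3 + 27 b^2) mod 13 = 3
-1728 * (4 a)^3 = -1728 * (4*10)^3 mod 13 = 1
j = 1 * 3^(-1) mod 13 = 9

j = 9 (mod 13)


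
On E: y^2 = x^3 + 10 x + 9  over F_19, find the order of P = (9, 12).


Compute successive multiples of P until we hit O:
  1P = (9, 12)
  2P = (7, 17)
  3P = (14, 10)
  4P = (3, 16)
  5P = (18, 13)
  6P = (15, 0)
  7P = (18, 6)
  8P = (3, 3)
  ... (continuing to 12P)
  12P = O

ord(P) = 12


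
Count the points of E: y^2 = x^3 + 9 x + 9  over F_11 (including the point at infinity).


For each x in F_11, count y with y^2 = x^3 + 9 x + 9 mod 11:
  x = 0: RHS = 9, y in [3, 8]  -> 2 point(s)
  x = 5: RHS = 3, y in [5, 6]  -> 2 point(s)
  x = 6: RHS = 4, y in [2, 9]  -> 2 point(s)
  x = 9: RHS = 5, y in [4, 7]  -> 2 point(s)
Affine points: 8. Add the point at infinity: total = 9.

#E(F_11) = 9


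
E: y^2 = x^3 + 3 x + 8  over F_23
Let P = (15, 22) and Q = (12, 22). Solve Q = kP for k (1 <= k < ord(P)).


Enumerate multiples of P until we hit Q = (12, 22):
  1P = (15, 22)
  2P = (6, 9)
  3P = (18, 12)
  4P = (19, 22)
  5P = (12, 1)
  6P = (22, 21)
  7P = (17, 21)
  8P = (20, 15)
  9P = (1, 9)
  10P = (0, 10)
  11P = (16, 14)
  12P = (10, 7)
  13P = (7, 2)
  14P = (13, 6)
  15P = (13, 17)
  16P = (7, 21)
  17P = (10, 16)
  18P = (16, 9)
  19P = (0, 13)
  20P = (1, 14)
  21P = (20, 8)
  22P = (17, 2)
  23P = (22, 2)
  24P = (12, 22)
Match found at i = 24.

k = 24


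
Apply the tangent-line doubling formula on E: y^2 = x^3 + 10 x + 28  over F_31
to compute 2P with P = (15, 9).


Doubling: s = (3 x1^2 + a) / (2 y1)
s = (3*15^2 + 10) / (2*9) mod 31 = 26
x3 = s^2 - 2 x1 mod 31 = 26^2 - 2*15 = 26
y3 = s (x1 - x3) - y1 mod 31 = 26 * (15 - 26) - 9 = 15

2P = (26, 15)


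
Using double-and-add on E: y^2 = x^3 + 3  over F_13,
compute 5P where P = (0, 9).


k = 5 = 101_2 (binary, LSB first: 101)
Double-and-add from P = (0, 9):
  bit 0 = 1: acc = O + (0, 9) = (0, 9)
  bit 1 = 0: acc unchanged = (0, 9)
  bit 2 = 1: acc = (0, 9) + (0, 9) = (0, 4)

5P = (0, 4)


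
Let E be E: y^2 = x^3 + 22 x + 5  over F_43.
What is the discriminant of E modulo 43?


4 a^3 + 27 b^2 = 4*22^3 + 27*5^2 = 42592 + 675 = 43267
Delta = -16 * (43267) = -692272
Delta mod 43 = 28

Delta = 28 (mod 43)
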